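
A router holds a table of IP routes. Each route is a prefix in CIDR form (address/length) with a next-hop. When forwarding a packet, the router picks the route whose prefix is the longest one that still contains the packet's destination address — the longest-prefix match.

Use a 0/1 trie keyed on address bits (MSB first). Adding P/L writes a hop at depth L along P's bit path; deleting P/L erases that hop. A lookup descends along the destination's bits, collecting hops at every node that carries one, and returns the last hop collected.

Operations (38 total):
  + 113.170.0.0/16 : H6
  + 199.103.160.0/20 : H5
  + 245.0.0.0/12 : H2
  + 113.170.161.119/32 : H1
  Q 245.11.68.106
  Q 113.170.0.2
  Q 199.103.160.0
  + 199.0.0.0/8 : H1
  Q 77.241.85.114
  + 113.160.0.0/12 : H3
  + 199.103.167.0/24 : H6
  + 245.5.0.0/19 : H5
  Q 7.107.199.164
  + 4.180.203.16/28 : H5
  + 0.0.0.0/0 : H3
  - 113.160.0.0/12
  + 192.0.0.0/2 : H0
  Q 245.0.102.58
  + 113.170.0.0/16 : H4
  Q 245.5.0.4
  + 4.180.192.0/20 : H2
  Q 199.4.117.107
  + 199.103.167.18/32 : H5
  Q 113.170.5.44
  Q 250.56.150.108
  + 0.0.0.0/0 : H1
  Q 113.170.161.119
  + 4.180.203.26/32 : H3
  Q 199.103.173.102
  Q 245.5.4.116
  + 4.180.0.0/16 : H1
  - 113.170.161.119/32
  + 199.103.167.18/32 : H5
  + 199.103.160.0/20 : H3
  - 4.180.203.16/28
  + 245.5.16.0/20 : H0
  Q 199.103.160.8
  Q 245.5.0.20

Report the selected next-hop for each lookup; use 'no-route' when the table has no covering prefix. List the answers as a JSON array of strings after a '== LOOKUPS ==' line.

Process each operation:
  add 113.170.0.0/16 -> H6 at depth 16
  add 199.103.160.0/20 -> H5 at depth 20
  add 245.0.0.0/12 -> H2 at depth 12
  add 113.170.161.119/32 -> H1 at depth 32
  lookup 245.11.68.106: bits 111101010000 walk d0:-→d1:-→d2:-→d3:-→d4:-→d5:-→d6:-→d7:-→d8:-→d9:-→d10:-→d11:-→d12:H2 -> H2
  lookup 113.170.0.2: bits 0111000110101010 walk d0:-→d1:-→d2:-→d3:-→d4:-→d5:-→d6:-→d7:-→d8:-→d9:-→d10:-→d11:-→d12:-→d13:-→d14:-→d15:-→d16:H6 -> H6
  lookup 199.103.160.0: bits 11000111011001111010 walk d0:-→d1:-→d2:-→d3:-→d4:-→d5:-→d6:-→d7:-→d8:-→d9:-→d10:-→d11:-→d12:-→d13:-→d14:-→d15:-→d16:-→d17:-→d18:-→d19:-→d20:H5 -> H5
  add 199.0.0.0/8 -> H1 at depth 8
  lookup 77.241.85.114: bits 01 walk d0:-→d1:-→d2:- -> no-route
  add 113.160.0.0/12 -> H3 at depth 12
  add 199.103.167.0/24 -> H6 at depth 24
  add 245.5.0.0/19 -> H5 at depth 19
  lookup 7.107.199.164: bits 0 walk d0:-→d1:- -> no-route
  add 4.180.203.16/28 -> H5 at depth 28
  add 0.0.0.0/0 -> H3 at depth 0
  - 113.160.0.0/12 clear@12
  add 192.0.0.0/2 -> H0 at depth 2
  lookup 245.0.102.58: bits 1111010100000 walk d0:H3→d1:-→d2:H0→d3:-→d4:-→d5:-→d6:-→d7:-→d8:-→d9:-→d10:-→d11:-→d12:H2→d13:- -> H2
  add 113.170.0.0/16 -> H4 at depth 16
  lookup 245.5.0.4: bits 1111010100000101000 walk d0:H3→d1:-→d2:H0→d3:-→d4:-→d5:-→d6:-→d7:-→d8:-→d9:-→d10:-→d11:-→d12:H2→d13:-→d14:-→d15:-→d16:-→d17:-→d18:-→d19:H5 -> H5
  add 4.180.192.0/20 -> H2 at depth 20
  lookup 199.4.117.107: bits 110001110 walk d0:H3→d1:-→d2:H0→d3:-→d4:-→d5:-→d6:-→d7:-→d8:H1→d9:- -> H1
  add 199.103.167.18/32 -> H5 at depth 32
  lookup 113.170.5.44: bits 0111000110101010 walk d0:H3→d1:-→d2:-→d3:-→d4:-→d5:-→d6:-→d7:-→d8:-→d9:-→d10:-→d11:-→d12:-→d13:-→d14:-→d15:-→d16:H4 -> H4
  lookup 250.56.150.108: bits 1111 walk d0:H3→d1:-→d2:H0→d3:-→d4:- -> H0
  add 0.0.0.0/0 -> H1 at depth 0
  lookup 113.170.161.119: bits 01110001101010101010000101110111 walk d0:H1→d1:-→d2:-→d3:-→d4:-→d5:-→d6:-→d7:-→d8:-→d9:-→d10:-→d11:-→d12:-→d13:-→d14:-→d15:-→d16:H4→d17:-→d18:-→d19:-→d20:-→d21:-→d22:-→d23:-→d24:-→d25:-→d26:-→d27:-→d28:-→d29:-→d30:-→d31:-→d32:H1 -> H1
  add 4.180.203.26/32 -> H3 at depth 32
  lookup 199.103.173.102: bits 11000111011001111010 walk d0:H1→d1:-→d2:H0→d3:-→d4:-→d5:-→d6:-→d7:-→d8:H1→d9:-→d10:-→d11:-→d12:-→d13:-→d14:-→d15:-→d16:-→d17:-→d18:-→d19:-→d20:H5 -> H5
  lookup 245.5.4.116: bits 1111010100000101000 walk d0:H1→d1:-→d2:H0→d3:-→d4:-→d5:-→d6:-→d7:-→d8:-→d9:-→d10:-→d11:-→d12:H2→d13:-→d14:-→d15:-→d16:-→d17:-→d18:-→d19:H5 -> H5
  add 4.180.0.0/16 -> H1 at depth 16
  - 113.170.161.119/32 clear@32
  add 199.103.167.18/32 -> H5 at depth 32
  add 199.103.160.0/20 -> H3 at depth 20
  - 4.180.203.16/28 clear@28
  add 245.5.16.0/20 -> H0 at depth 20
  lookup 199.103.160.8: bits 110001110110011110100 walk d0:H1→d1:-→d2:H0→d3:-→d4:-→d5:-→d6:-→d7:-→d8:H1→d9:-→d10:-→d11:-→d12:-→d13:-→d14:-→d15:-→d16:-→d17:-→d18:-→d19:-→d20:H3→d21:- -> H3
  lookup 245.5.0.20: bits 1111010100000101000 walk d0:H1→d1:-→d2:H0→d3:-→d4:-→d5:-→d6:-→d7:-→d8:-→d9:-→d10:-→d11:-→d12:H2→d13:-→d14:-→d15:-→d16:-→d17:-→d18:-→d19:H5 -> H5

== LOOKUPS ==
["H2","H6","H5","no-route","no-route","H2","H5","H1","H4","H0","H1","H5","H5","H3","H5"]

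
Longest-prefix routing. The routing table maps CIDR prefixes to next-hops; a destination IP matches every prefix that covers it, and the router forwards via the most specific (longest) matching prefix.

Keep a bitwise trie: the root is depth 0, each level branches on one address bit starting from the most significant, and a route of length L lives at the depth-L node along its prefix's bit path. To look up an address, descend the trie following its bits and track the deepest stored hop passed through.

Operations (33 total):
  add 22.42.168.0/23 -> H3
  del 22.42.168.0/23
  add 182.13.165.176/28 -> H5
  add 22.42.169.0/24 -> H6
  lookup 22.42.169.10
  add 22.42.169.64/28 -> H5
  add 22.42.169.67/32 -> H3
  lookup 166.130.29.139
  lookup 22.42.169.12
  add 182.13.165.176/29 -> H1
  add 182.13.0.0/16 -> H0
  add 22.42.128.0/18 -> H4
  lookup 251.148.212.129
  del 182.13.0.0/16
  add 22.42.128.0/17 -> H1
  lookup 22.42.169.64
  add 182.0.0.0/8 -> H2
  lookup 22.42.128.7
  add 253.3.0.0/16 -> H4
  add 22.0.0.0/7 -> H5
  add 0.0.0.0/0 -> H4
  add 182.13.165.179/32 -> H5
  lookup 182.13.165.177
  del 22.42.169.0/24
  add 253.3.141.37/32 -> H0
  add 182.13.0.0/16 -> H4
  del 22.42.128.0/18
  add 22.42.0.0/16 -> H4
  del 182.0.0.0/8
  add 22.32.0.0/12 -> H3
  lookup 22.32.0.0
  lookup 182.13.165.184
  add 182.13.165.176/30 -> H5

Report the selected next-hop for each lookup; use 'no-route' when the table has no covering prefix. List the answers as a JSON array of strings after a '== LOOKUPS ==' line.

Process each operation:
  add 22.42.168.0/23 -> H3 at depth 23
  del 22.42.168.0/23 (clear depth 23)
  add 182.13.165.176/28 -> H5 at depth 28
  add 22.42.169.0/24 -> H6 at depth 24
  ? 22.42.169.10  path d0:-→d1:-→d2:-→d3:-→d4:-→d5:-→d6:-→d7:-→d8:-→d9:-→d10:-→d11:-→d12:-→d13:-→d14:-→d15:-→d16:-→d17:-→d18:-→d19:-→d20:-→d21:-→d22:-→d23:-→d24:H6  best=H6
  add 22.42.169.64/28 -> H5 at depth 28
  add 22.42.169.67/32 -> H3 at depth 32
  ? 166.130.29.139  path d0:-→d1:-→d2:-→d3:-  best=no-route
  ? 22.42.169.12  path d0:-→d1:-→d2:-→d3:-→d4:-→d5:-→d6:-→d7:-→d8:-→d9:-→d10:-→d11:-→d12:-→d13:-→d14:-→d15:-→d16:-→d17:-→d18:-→d19:-→d20:-→d21:-→d22:-→d23:-→d24:H6→d25:-  best=H6
  add 182.13.165.176/29 -> H1 at depth 29
  add 182.13.0.0/16 -> H0 at depth 16
  add 22.42.128.0/18 -> H4 at depth 18
  ? 251.148.212.129  path d0:-→d1:-  best=no-route
  del 182.13.0.0/16 (clear depth 16)
  add 22.42.128.0/17 -> H1 at depth 17
  ? 22.42.169.64  path d0:-→d1:-→d2:-→d3:-→d4:-→d5:-→d6:-→d7:-→d8:-→d9:-→d10:-→d11:-→d12:-→d13:-→d14:-→d15:-→d16:-→d17:H1→d18:H4→d19:-→d20:-→d21:-→d22:-→d23:-→d24:H6→d25:-→d26:-→d27:-→d28:H5→d29:-→d30:-  best=H5
  add 182.0.0.0/8 -> H2 at depth 8
  ? 22.42.128.7  path d0:-→d1:-→d2:-→d3:-→d4:-→d5:-→d6:-→d7:-→d8:-→d9:-→d10:-→d11:-→d12:-→d13:-→d14:-→d15:-→d16:-→d17:H1→d18:H4  best=H4
  add 253.3.0.0/16 -> H4 at depth 16
  add 22.0.0.0/7 -> H5 at depth 7
  add 0.0.0.0/0 -> H4 at depth 0
  add 182.13.165.179/32 -> H5 at depth 32
  ? 182.13.165.177  path d0:H4→d1:-→d2:-→d3:-→d4:-→d5:-→d6:-→d7:-→d8:H2→d9:-→d10:-→d11:-→d12:-→d13:-→d14:-→d15:-→d16:-→d17:-→d18:-→d19:-→d20:-→d21:-→d22:-→d23:-→d24:-→d25:-→d26:-→d27:-→d28:H5→d29:H1→d30:-  best=H1
  del 22.42.169.0/24 (clear depth 24)
  add 253.3.141.37/32 -> H0 at depth 32
  add 182.13.0.0/16 -> H4 at depth 16
  del 22.42.128.0/18 (clear depth 18)
  add 22.42.0.0/16 -> H4 at depth 16
  del 182.0.0.0/8 (clear depth 8)
  add 22.32.0.0/12 -> H3 at depth 12
  ? 22.32.0.0  path d0:H4→d1:-→d2:-→d3:-→d4:-→d5:-→d6:-→d7:H5→d8:-→d9:-→d10:-→d11:-→d12:H3  best=H3
  ? 182.13.165.184  path d0:H4→d1:-→d2:-→d3:-→d4:-→d5:-→d6:-→d7:-→d8:-→d9:-→d10:-→d11:-→d12:-→d13:-→d14:-→d15:-→d16:H4→d17:-→d18:-→d19:-→d20:-→d21:-→d22:-→d23:-→d24:-→d25:-→d26:-→d27:-→d28:H5  best=H5
  add 182.13.165.176/30 -> H5 at depth 30

== LOOKUPS ==
["H6","no-route","H6","no-route","H5","H4","H1","H3","H5"]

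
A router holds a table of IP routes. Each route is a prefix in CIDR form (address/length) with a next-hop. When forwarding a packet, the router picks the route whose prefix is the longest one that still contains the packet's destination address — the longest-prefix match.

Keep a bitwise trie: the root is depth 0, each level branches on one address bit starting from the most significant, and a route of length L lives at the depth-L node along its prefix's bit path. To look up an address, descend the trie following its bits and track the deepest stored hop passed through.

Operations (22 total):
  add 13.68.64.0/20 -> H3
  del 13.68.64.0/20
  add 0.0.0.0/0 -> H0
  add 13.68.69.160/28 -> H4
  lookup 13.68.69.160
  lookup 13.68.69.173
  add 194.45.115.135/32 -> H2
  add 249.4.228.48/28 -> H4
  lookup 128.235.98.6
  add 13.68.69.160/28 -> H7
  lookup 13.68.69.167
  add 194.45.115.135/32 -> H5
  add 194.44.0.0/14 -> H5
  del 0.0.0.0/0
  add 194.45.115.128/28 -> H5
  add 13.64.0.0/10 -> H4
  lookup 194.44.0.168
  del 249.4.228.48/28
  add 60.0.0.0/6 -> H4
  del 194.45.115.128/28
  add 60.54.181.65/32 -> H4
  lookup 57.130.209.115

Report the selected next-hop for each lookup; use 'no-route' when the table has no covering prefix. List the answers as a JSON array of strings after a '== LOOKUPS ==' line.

Process each operation:
  + 13.68.64.0/20 (H3) depth=20
  del 13.68.64.0/20 (clear depth 20)
  + 0.0.0.0/0 (H0) depth=0
  + 13.68.69.160/28 (H4) depth=28
  lookup 13.68.69.160: bits 0000110101000100010001011010 walk d0:H0→d1:-→d2:-→d3:-→d4:-→d5:-→d6:-→d7:-→d8:-→d9:-→d10:-→d11:-→d12:-→d13:-→d14:-→d15:-→d16:-→d17:-→d18:-→d19:-→d20:-→d21:-→d22:-→d23:-→d24:-→d25:-→d26:-→d27:-→d28:H4 -> H4
  lookup 13.68.69.173: bits 0000110101000100010001011010 walk d0:H0→d1:-→d2:-→d3:-→d4:-→d5:-→d6:-→d7:-→d8:-→d9:-→d10:-→d11:-→d12:-→d13:-→d14:-→d15:-→d16:-→d17:-→d18:-→d19:-→d20:-→d21:-→d22:-→d23:-→d24:-→d25:-→d26:-→d27:-→d28:H4 -> H4
  + 194.45.115.135/32 (H2) depth=32
  + 249.4.228.48/28 (H4) depth=28
  lookup 128.235.98.6: bits 1 walk d0:H0→d1:- -> H0
  + 13.68.69.160/28 (H7) depth=28
  lookup 13.68.69.167: bits 0000110101000100010001011010 walk d0:H0→d1:-→d2:-→d3:-→d4:-→d5:-→d6:-→d7:-→d8:-→d9:-→d10:-→d11:-→d12:-→d13:-→d14:-→d15:-→d16:-→d17:-→d18:-→d19:-→d20:-→d21:-→d22:-→d23:-→d24:-→d25:-→d26:-→d27:-→d28:H7 -> H7
  + 194.45.115.135/32 (H5) depth=32
  + 194.44.0.0/14 (H5) depth=14
  del 0.0.0.0/0 (clear depth 0)
  + 194.45.115.128/28 (H5) depth=28
  + 13.64.0.0/10 (H4) depth=10
  lookup 194.44.0.168: bits 110000100010110 walk d0:-→d1:-→d2:-→d3:-→d4:-→d5:-→d6:-→d7:-→d8:-→d9:-→d10:-→d11:-→d12:-→d13:-→d14:H5→d15:- -> H5
  del 249.4.228.48/28 (clear depth 28)
  + 60.0.0.0/6 (H4) depth=6
  del 194.45.115.128/28 (clear depth 28)
  + 60.54.181.65/32 (H4) depth=32
  lookup 57.130.209.115: bits 00111 walk d0:-→d1:-→d2:-→d3:-→d4:-→d5:- -> no-route

== LOOKUPS ==
["H4","H4","H0","H7","H5","no-route"]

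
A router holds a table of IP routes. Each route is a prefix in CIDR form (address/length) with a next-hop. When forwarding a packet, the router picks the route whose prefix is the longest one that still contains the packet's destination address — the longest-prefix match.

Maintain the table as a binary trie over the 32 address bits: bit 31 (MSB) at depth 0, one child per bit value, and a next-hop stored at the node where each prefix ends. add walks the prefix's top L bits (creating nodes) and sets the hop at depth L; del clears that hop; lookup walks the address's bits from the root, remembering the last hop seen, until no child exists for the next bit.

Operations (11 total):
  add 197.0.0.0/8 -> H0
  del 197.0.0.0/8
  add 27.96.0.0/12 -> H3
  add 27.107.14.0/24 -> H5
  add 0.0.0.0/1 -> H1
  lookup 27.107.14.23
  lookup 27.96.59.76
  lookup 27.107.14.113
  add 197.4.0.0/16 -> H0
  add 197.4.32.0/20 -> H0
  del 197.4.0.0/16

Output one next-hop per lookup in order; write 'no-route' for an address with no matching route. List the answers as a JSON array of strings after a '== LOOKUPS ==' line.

Trace:
  add 197.0.0.0/8 -> H0 at depth 8
  del 197.0.0.0/8 (clear depth 8)
  add 27.96.0.0/12 -> H3 at depth 12
  add 27.107.14.0/24 -> H5 at depth 24
  add 0.0.0.0/1 -> H1 at depth 1
  ? 27.107.14.23  path d0:-→d1:H1→d2:-→d3:-→d4:-→d5:-→d6:-→d7:-→d8:-→d9:-→d10:-→d11:-→d12:H3→d13:-→d14:-→d15:-→d16:-→d17:-→d18:-→d19:-→d20:-→d21:-→d22:-→d23:-→d24:H5  best=H5
  ? 27.96.59.76  path d0:-→d1:H1→d2:-→d3:-→d4:-→d5:-→d6:-→d7:-→d8:-→d9:-→d10:-→d11:-→d12:H3  best=H3
  ? 27.107.14.113  path d0:-→d1:H1→d2:-→d3:-→d4:-→d5:-→d6:-→d7:-→d8:-→d9:-→d10:-→d11:-→d12:H3→d13:-→d14:-→d15:-→d16:-→d17:-→d18:-→d19:-→d20:-→d21:-→d22:-→d23:-→d24:H5  best=H5
  add 197.4.0.0/16 -> H0 at depth 16
  add 197.4.32.0/20 -> H0 at depth 20
  del 197.4.0.0/16 (clear depth 16)

== LOOKUPS ==
["H5","H3","H5"]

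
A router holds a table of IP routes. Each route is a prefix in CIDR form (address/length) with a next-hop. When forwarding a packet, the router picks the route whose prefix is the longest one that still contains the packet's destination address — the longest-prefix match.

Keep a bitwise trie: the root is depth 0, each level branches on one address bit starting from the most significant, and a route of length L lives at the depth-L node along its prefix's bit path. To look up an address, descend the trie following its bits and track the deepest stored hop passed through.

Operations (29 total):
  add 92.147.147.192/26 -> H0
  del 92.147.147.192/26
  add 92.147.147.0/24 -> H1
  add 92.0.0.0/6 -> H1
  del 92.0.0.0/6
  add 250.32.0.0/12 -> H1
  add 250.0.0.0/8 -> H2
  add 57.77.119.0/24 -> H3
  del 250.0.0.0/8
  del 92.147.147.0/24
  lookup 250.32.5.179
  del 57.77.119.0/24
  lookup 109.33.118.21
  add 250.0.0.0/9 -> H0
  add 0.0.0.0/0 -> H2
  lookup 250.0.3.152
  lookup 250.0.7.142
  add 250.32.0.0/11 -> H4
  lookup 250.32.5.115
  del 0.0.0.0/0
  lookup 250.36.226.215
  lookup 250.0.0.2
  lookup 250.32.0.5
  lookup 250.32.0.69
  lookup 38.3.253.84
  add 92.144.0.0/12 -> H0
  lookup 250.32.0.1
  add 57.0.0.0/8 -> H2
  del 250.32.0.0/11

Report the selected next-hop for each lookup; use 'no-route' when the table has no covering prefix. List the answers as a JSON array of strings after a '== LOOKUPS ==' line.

Apply in order:
  + 92.147.147.192/26 (H0) depth=26
  - 92.147.147.192/26 clear@26
  + 92.147.147.0/24 (H1) depth=24
  + 92.0.0.0/6 (H1) depth=6
  - 92.0.0.0/6 clear@6
  + 250.32.0.0/12 (H1) depth=12
  + 250.0.0.0/8 (H2) depth=8
  + 57.77.119.0/24 (H3) depth=24
  - 250.0.0.0/8 clear@8
  - 92.147.147.0/24 clear@24
  Q 250.32.5.179: descend 111110100010 ; hops seen [H1] ; pick H1
  - 57.77.119.0/24 clear@24
  Q 109.33.118.21: descend 01 ; hops seen [∅] ; pick no-route
  + 250.0.0.0/9 (H0) depth=9
  + 0.0.0.0/0 (H2) depth=0
  Q 250.0.3.152: descend 1111101000 ; hops seen [H2,H0] ; pick H0
  Q 250.0.7.142: descend 1111101000 ; hops seen [H2,H0] ; pick H0
  + 250.32.0.0/11 (H4) depth=11
  Q 250.32.5.115: descend 111110100010 ; hops seen [H2,H0,H4,H1] ; pick H1
  - 0.0.0.0/0 clear@0
  Q 250.36.226.215: descend 111110100010 ; hops seen [H0,H4,H1] ; pick H1
  Q 250.0.0.2: descend 1111101000 ; hops seen [H0] ; pick H0
  Q 250.32.0.5: descend 111110100010 ; hops seen [H0,H4,H1] ; pick H1
  Q 250.32.0.69: descend 111110100010 ; hops seen [H0,H4,H1] ; pick H1
  Q 38.3.253.84: descend 001 ; hops seen [∅] ; pick no-route
  + 92.144.0.0/12 (H0) depth=12
  Q 250.32.0.1: descend 111110100010 ; hops seen [H0,H4,H1] ; pick H1
  + 57.0.0.0/8 (H2) depth=8
  - 250.32.0.0/11 clear@11

== LOOKUPS ==
["H1","no-route","H0","H0","H1","H1","H0","H1","H1","no-route","H1"]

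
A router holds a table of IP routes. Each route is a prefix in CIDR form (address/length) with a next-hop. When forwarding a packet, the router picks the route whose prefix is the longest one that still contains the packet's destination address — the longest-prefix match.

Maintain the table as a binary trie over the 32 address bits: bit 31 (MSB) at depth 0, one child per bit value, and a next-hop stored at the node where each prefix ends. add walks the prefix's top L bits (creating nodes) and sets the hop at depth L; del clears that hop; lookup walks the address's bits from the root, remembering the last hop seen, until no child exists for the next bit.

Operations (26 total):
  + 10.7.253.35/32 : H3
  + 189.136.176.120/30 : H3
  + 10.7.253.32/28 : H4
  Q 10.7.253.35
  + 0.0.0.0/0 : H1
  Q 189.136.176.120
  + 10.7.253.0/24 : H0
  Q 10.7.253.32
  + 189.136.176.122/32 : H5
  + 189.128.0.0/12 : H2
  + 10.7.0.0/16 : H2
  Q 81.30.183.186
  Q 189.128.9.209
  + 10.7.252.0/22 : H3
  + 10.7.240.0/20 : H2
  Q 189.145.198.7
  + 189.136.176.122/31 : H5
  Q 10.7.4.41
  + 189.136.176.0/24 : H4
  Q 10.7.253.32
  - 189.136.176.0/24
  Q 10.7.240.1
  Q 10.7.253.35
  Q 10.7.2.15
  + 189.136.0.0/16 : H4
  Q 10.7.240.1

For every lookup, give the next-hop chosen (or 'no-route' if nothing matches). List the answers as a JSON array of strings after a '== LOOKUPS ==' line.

Trace:
  add 10.7.253.35/32 -> H3 at depth 32
  add 189.136.176.120/30 -> H3 at depth 30
  add 10.7.253.32/28 -> H4 at depth 28
  lookup 10.7.253.35: bits 00001010000001111111110100100011 walk d0:-→d1:-→d2:-→d3:-→d4:-→d5:-→d6:-→d7:-→d8:-→d9:-→d10:-→d11:-→d12:-→d13:-→d14:-→d15:-→d16:-→d17:-→d18:-→d19:-→d20:-→d21:-→d22:-→d23:-→d24:-→d25:-→d26:-→d27:-→d28:H4→d29:-→d30:-→d31:-→d32:H3 -> H3
  add 0.0.0.0/0 -> H1 at depth 0
  lookup 189.136.176.120: bits 101111011000100010110000011110 walk d0:H1→d1:-→d2:-→d3:-→d4:-→d5:-→d6:-→d7:-→d8:-→d9:-→d10:-→d11:-→d12:-→d13:-→d14:-→d15:-→d16:-→d17:-→d18:-→d19:-→d20:-→d21:-→d22:-→d23:-→d24:-→d25:-→d26:-→d27:-→d28:-→d29:-→d30:H3 -> H3
  add 10.7.253.0/24 -> H0 at depth 24
  lookup 10.7.253.32: bits 000010100000011111111101001000 walk d0:H1→d1:-→d2:-→d3:-→d4:-→d5:-→d6:-→d7:-→d8:-→d9:-→d10:-→d11:-→d12:-→d13:-→d14:-→d15:-→d16:-→d17:-→d18:-→d19:-→d20:-→d21:-→d22:-→d23:-→d24:H0→d25:-→d26:-→d27:-→d28:H4→d29:-→d30:- -> H4
  add 189.136.176.122/32 -> H5 at depth 32
  add 189.128.0.0/12 -> H2 at depth 12
  add 10.7.0.0/16 -> H2 at depth 16
  lookup 81.30.183.186: bits 0 walk d0:H1→d1:- -> H1
  lookup 189.128.9.209: bits 101111011000 walk d0:H1→d1:-→d2:-→d3:-→d4:-→d5:-→d6:-→d7:-→d8:-→d9:-→d10:-→d11:-→d12:H2 -> H2
  add 10.7.252.0/22 -> H3 at depth 22
  add 10.7.240.0/20 -> H2 at depth 20
  lookup 189.145.198.7: bits 10111101100 walk d0:H1→d1:-→d2:-→d3:-→d4:-→d5:-→d6:-→d7:-→d8:-→d9:-→d10:-→d11:- -> H1
  add 189.136.176.122/31 -> H5 at depth 31
  lookup 10.7.4.41: bits 0000101000000111 walk d0:H1→d1:-→d2:-→d3:-→d4:-→d5:-→d6:-→d7:-→d8:-→d9:-→d10:-→d11:-→d12:-→d13:-→d14:-→d15:-→d16:H2 -> H2
  add 189.136.176.0/24 -> H4 at depth 24
  lookup 10.7.253.32: bits 000010100000011111111101001000 walk d0:H1→d1:-→d2:-→d3:-→d4:-→d5:-→d6:-→d7:-→d8:-→d9:-→d10:-→d11:-→d12:-→d13:-→d14:-→d15:-→d16:H2→d17:-→d18:-→d19:-→d20:H2→d21:-→d22:H3→d23:-→d24:H0→d25:-→d26:-→d27:-→d28:H4→d29:-→d30:- -> H4
  - 189.136.176.0/24 clear@24
  lookup 10.7.240.1: bits 00001010000001111111 walk d0:H1→d1:-→d2:-→d3:-→d4:-→d5:-→d6:-→d7:-→d8:-→d9:-→d10:-→d11:-→d12:-→d13:-→d14:-→d15:-→d16:H2→d17:-→d18:-→d19:-→d20:H2 -> H2
  lookup 10.7.253.35: bits 00001010000001111111110100100011 walk d0:H1→d1:-→d2:-→d3:-→d4:-→d5:-→d6:-→d7:-→d8:-→d9:-→d10:-→d11:-→d12:-→d13:-→d14:-→d15:-→d16:H2→d17:-→d18:-→d19:-→d20:H2→d21:-→d22:H3→d23:-→d24:H0→d25:-→d26:-→d27:-→d28:H4→d29:-→d30:-→d31:-→d32:H3 -> H3
  lookup 10.7.2.15: bits 0000101000000111 walk d0:H1→d1:-→d2:-→d3:-→d4:-→d5:-→d6:-→d7:-→d8:-→d9:-→d10:-→d11:-→d12:-→d13:-→d14:-→d15:-→d16:H2 -> H2
  add 189.136.0.0/16 -> H4 at depth 16
  lookup 10.7.240.1: bits 00001010000001111111 walk d0:H1→d1:-→d2:-→d3:-→d4:-→d5:-→d6:-→d7:-→d8:-→d9:-→d10:-→d11:-→d12:-→d13:-→d14:-→d15:-→d16:H2→d17:-→d18:-→d19:-→d20:H2 -> H2

== LOOKUPS ==
["H3","H3","H4","H1","H2","H1","H2","H4","H2","H3","H2","H2"]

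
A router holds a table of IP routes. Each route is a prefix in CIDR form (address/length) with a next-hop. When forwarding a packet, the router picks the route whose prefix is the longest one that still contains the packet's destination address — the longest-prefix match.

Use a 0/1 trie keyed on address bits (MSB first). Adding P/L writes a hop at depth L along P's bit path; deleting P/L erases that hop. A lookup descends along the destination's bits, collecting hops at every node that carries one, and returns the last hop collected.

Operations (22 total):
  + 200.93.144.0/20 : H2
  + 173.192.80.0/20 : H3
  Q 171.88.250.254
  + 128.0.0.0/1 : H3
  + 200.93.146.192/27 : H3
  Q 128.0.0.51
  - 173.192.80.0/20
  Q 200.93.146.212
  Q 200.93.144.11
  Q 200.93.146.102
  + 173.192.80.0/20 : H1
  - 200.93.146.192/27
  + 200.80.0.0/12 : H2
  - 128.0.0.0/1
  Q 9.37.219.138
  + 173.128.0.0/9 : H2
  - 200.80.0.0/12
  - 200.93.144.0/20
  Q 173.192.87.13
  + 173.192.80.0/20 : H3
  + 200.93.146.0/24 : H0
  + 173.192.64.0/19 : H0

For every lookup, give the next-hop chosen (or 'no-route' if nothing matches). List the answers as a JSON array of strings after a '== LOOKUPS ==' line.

Apply in order:
  add 200.93.144.0/20 -> H2 at depth 20
  add 173.192.80.0/20 -> H3 at depth 20
  ? 171.88.250.254  path d0:-→d1:-→d2:-→d3:-→d4:-→d5:-  best=no-route
  add 128.0.0.0/1 -> H3 at depth 1
  add 200.93.146.192/27 -> H3 at depth 27
  ? 128.0.0.51  path d0:-→d1:H3→d2:-  best=H3
  del 173.192.80.0/20 (clear depth 20)
  ? 200.93.146.212  path d0:-→d1:H3→d2:-→d3:-→d4:-→d5:-→d6:-→d7:-→d8:-→d9:-→d10:-→d11:-→d12:-→d13:-→d14:-→d15:-→d16:-→d17:-→d18:-→d19:-→d20:H2→d21:-→d22:-→d23:-→d24:-→d25:-→d26:-→d27:H3  best=H3
  ? 200.93.144.11  path d0:-→d1:H3→d2:-→d3:-→d4:-→d5:-→d6:-→d7:-→d8:-→d9:-→d10:-→d11:-→d12:-→d13:-→d14:-→d15:-→d16:-→d17:-→d18:-→d19:-→d20:H2→d21:-→d22:-  best=H2
  ? 200.93.146.102  path d0:-→d1:H3→d2:-→d3:-→d4:-→d5:-→d6:-→d7:-→d8:-→d9:-→d10:-→d11:-→d12:-→d13:-→d14:-→d15:-→d16:-→d17:-→d18:-→d19:-→d20:H2→d21:-→d22:-→d23:-→d24:-  best=H2
  add 173.192.80.0/20 -> H1 at depth 20
  del 200.93.146.192/27 (clear depth 27)
  add 200.80.0.0/12 -> H2 at depth 12
  del 128.0.0.0/1 (clear depth 1)
  ? 9.37.219.138  path d0:-  best=no-route
  add 173.128.0.0/9 -> H2 at depth 9
  del 200.80.0.0/12 (clear depth 12)
  del 200.93.144.0/20 (clear depth 20)
  ? 173.192.87.13  path d0:-→d1:-→d2:-→d3:-→d4:-→d5:-→d6:-→d7:-→d8:-→d9:H2→d10:-→d11:-→d12:-→d13:-→d14:-→d15:-→d16:-→d17:-→d18:-→d19:-→d20:H1  best=H1
  add 173.192.80.0/20 -> H3 at depth 20
  add 200.93.146.0/24 -> H0 at depth 24
  add 173.192.64.0/19 -> H0 at depth 19

== LOOKUPS ==
["no-route","H3","H3","H2","H2","no-route","H1"]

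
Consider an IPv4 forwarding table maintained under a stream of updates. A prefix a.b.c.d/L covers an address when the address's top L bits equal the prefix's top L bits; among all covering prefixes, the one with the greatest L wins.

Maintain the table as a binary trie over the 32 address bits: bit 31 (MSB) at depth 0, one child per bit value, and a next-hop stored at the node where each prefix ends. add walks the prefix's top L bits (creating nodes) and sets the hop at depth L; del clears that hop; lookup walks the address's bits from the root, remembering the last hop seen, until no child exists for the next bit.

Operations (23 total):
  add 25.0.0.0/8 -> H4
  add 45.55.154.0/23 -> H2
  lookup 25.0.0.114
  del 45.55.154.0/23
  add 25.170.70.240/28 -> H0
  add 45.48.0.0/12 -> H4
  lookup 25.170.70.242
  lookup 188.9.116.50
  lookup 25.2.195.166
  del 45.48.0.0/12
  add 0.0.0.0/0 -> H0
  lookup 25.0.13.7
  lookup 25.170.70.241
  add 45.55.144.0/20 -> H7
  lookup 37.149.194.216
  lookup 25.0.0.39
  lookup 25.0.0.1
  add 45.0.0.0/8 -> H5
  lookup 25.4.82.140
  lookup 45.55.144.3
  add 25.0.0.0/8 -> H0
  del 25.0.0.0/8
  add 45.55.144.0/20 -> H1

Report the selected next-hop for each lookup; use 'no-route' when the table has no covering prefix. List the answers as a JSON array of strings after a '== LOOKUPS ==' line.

Process each operation:
  add 25.0.0.0/8 -> H4 at depth 8
  add 45.55.154.0/23 -> H2 at depth 23
  ? 25.0.0.114  path d0:-→d1:-→d2:-→d3:-→d4:-→d5:-→d6:-→d7:-→d8:H4  best=H4
  del 45.55.154.0/23 (clear depth 23)
  add 25.170.70.240/28 -> H0 at depth 28
  add 45.48.0.0/12 -> H4 at depth 12
  ? 25.170.70.242  path d0:-→d1:-→d2:-→d3:-→d4:-→d5:-→d6:-→d7:-→d8:H4→d9:-→d10:-→d11:-→d12:-→d13:-→d14:-→d15:-→d16:-→d17:-→d18:-→d19:-→d20:-→d21:-→d22:-→d23:-→d24:-→d25:-→d26:-→d27:-→d28:H0  best=H0
  ? 188.9.116.50  path d0:-  best=no-route
  ? 25.2.195.166  path d0:-→d1:-→d2:-→d3:-→d4:-→d5:-→d6:-→d7:-→d8:H4  best=H4
  del 45.48.0.0/12 (clear depth 12)
  add 0.0.0.0/0 -> H0 at depth 0
  ? 25.0.13.7  path d0:H0→d1:-→d2:-→d3:-→d4:-→d5:-→d6:-→d7:-→d8:H4  best=H4
  ? 25.170.70.241  path d0:H0→d1:-→d2:-→d3:-→d4:-→d5:-→d6:-→d7:-→d8:H4→d9:-→d10:-→d11:-→d12:-→d13:-→d14:-→d15:-→d16:-→d17:-→d18:-→d19:-→d20:-→d21:-→d22:-→d23:-→d24:-→d25:-→d26:-→d27:-→d28:H0  best=H0
  add 45.55.144.0/20 -> H7 at depth 20
  ? 37.149.194.216  path d0:H0→d1:-→d2:-→d3:-→d4:-  best=H0
  ? 25.0.0.39  path d0:H0→d1:-→d2:-→d3:-→d4:-→d5:-→d6:-→d7:-→d8:H4  best=H4
  ? 25.0.0.1  path d0:H0→d1:-→d2:-→d3:-→d4:-→d5:-→d6:-→d7:-→d8:H4  best=H4
  add 45.0.0.0/8 -> H5 at depth 8
  ? 25.4.82.140  path d0:H0→d1:-→d2:-→d3:-→d4:-→d5:-→d6:-→d7:-→d8:H4  best=H4
  ? 45.55.144.3  path d0:H0→d1:-→d2:-→d3:-→d4:-→d5:-→d6:-→d7:-→d8:H5→d9:-→d10:-→d11:-→d12:-→d13:-→d14:-→d15:-→d16:-→d17:-→d18:-→d19:-→d20:H7  best=H7
  add 25.0.0.0/8 -> H0 at depth 8
  del 25.0.0.0/8 (clear depth 8)
  add 45.55.144.0/20 -> H1 at depth 20

== LOOKUPS ==
["H4","H0","no-route","H4","H4","H0","H0","H4","H4","H4","H7"]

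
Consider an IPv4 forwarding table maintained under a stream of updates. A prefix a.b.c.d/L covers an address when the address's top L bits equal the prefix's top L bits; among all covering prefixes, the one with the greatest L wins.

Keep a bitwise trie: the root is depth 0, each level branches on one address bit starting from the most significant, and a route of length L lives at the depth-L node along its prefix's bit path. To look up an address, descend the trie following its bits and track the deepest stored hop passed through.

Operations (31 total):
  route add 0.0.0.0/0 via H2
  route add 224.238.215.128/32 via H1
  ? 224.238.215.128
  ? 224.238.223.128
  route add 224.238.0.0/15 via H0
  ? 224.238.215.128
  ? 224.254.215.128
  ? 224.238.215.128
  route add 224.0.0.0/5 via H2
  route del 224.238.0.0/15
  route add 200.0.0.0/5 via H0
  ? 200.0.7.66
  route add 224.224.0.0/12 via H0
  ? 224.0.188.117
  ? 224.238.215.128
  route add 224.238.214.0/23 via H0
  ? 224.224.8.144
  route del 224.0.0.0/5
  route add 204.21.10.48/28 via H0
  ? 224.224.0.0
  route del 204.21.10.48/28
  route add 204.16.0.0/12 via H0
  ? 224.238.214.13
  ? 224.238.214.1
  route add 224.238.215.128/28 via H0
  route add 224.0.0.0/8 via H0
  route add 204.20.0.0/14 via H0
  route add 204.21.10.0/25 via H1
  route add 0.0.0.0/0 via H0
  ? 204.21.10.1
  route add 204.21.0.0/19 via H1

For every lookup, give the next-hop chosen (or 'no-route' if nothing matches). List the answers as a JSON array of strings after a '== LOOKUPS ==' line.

Apply in order:
  add 0.0.0.0/0 -> H2 at depth 0
  add 224.238.215.128/32 -> H1 at depth 32
  Q 224.238.215.128: descend 11100000111011101101011110000000 ; hops seen [H2,H1] ; pick H1
  Q 224.238.223.128: descend 11100000111011101101 ; hops seen [H2] ; pick H2
  add 224.238.0.0/15 -> H0 at depth 15
  Q 224.238.215.128: descend 11100000111011101101011110000000 ; hops seen [H2,H0,H1] ; pick H1
  Q 224.254.215.128: descend 11100000111 ; hops seen [H2] ; pick H2
  Q 224.238.215.128: descend 11100000111011101101011110000000 ; hops seen [H2,H0,H1] ; pick H1
  add 224.0.0.0/5 -> H2 at depth 5
  del 224.238.0.0/15 (clear depth 15)
  add 200.0.0.0/5 -> H0 at depth 5
  Q 200.0.7.66: descend 11001 ; hops seen [H2,H0] ; pick H0
  add 224.224.0.0/12 -> H0 at depth 12
  Q 224.0.188.117: descend 11100000 ; hops seen [H2,H2] ; pick H2
  Q 224.238.215.128: descend 11100000111011101101011110000000 ; hops seen [H2,H2,H0,H1] ; pick H1
  add 224.238.214.0/23 -> H0 at depth 23
  Q 224.224.8.144: descend 111000001110 ; hops seen [H2,H2,H0] ; pick H0
  del 224.0.0.0/5 (clear depth 5)
  add 204.21.10.48/28 -> H0 at depth 28
  Q 224.224.0.0: descend 111000001110 ; hops seen [H2,H0] ; pick H0
  del 204.21.10.48/28 (clear depth 28)
  add 204.16.0.0/12 -> H0 at depth 12
  Q 224.238.214.13: descend 11100000111011101101011 ; hops seen [H2,H0,H0] ; pick H0
  Q 224.238.214.1: descend 11100000111011101101011 ; hops seen [H2,H0,H0] ; pick H0
  add 224.238.215.128/28 -> H0 at depth 28
  add 224.0.0.0/8 -> H0 at depth 8
  add 204.20.0.0/14 -> H0 at depth 14
  add 204.21.10.0/25 -> H1 at depth 25
  add 0.0.0.0/0 -> H0 at depth 0
  Q 204.21.10.1: descend 11001100000101010000101000 ; hops seen [H0,H0,H0,H0,H1] ; pick H1
  add 204.21.0.0/19 -> H1 at depth 19

== LOOKUPS ==
["H1","H2","H1","H2","H1","H0","H2","H1","H0","H0","H0","H0","H1"]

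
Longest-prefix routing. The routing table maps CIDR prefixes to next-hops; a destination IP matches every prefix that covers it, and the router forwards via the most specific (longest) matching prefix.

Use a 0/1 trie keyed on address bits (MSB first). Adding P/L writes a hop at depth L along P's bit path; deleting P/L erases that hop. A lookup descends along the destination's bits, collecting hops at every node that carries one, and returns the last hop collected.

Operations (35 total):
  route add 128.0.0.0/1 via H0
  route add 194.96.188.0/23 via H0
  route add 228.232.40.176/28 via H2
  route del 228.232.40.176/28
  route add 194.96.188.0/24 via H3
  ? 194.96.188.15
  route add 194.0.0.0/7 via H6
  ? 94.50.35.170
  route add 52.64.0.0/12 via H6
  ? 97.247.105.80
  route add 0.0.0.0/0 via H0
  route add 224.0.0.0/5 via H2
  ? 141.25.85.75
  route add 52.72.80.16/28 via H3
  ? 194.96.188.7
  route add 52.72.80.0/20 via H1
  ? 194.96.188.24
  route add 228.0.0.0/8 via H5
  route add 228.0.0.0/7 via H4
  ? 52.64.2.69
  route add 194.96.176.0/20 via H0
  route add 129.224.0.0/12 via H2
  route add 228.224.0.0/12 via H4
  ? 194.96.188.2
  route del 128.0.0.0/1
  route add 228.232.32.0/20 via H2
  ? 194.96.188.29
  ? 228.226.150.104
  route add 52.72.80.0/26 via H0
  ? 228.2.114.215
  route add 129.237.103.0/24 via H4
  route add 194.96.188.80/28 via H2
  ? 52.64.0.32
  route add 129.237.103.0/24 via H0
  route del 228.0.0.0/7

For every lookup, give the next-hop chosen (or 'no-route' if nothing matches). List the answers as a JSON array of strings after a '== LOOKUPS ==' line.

Trace:
  add 128.0.0.0/1 -> H0 at depth 1
  add 194.96.188.0/23 -> H0 at depth 23
  add 228.232.40.176/28 -> H2 at depth 28
  - 228.232.40.176/28 clear@28
  add 194.96.188.0/24 -> H3 at depth 24
  Q 194.96.188.15: descend 110000100110000010111100 ; hops seen [H0,H0,H3] ; pick H3
  add 194.0.0.0/7 -> H6 at depth 7
  Q 94.50.35.170: descend ε ; hops seen [∅] ; pick no-route
  add 52.64.0.0/12 -> H6 at depth 12
  Q 97.247.105.80: descend 0 ; hops seen [∅] ; pick no-route
  add 0.0.0.0/0 -> H0 at depth 0
  add 224.0.0.0/5 -> H2 at depth 5
  Q 141.25.85.75: descend 1 ; hops seen [H0,H0] ; pick H0
  add 52.72.80.16/28 -> H3 at depth 28
  Q 194.96.188.7: descend 110000100110000010111100 ; hops seen [H0,H0,H6,H0,H3] ; pick H3
  add 52.72.80.0/20 -> H1 at depth 20
  Q 194.96.188.24: descend 110000100110000010111100 ; hops seen [H0,H0,H6,H0,H3] ; pick H3
  add 228.0.0.0/8 -> H5 at depth 8
  add 228.0.0.0/7 -> H4 at depth 7
  Q 52.64.2.69: descend 001101000100 ; hops seen [H0,H6] ; pick H6
  add 194.96.176.0/20 -> H0 at depth 20
  add 129.224.0.0/12 -> H2 at depth 12
  add 228.224.0.0/12 -> H4 at depth 12
  Q 194.96.188.2: descend 110000100110000010111100 ; hops seen [H0,H0,H6,H0,H0,H3] ; pick H3
  - 128.0.0.0/1 clear@1
  add 228.232.32.0/20 -> H2 at depth 20
  Q 194.96.188.29: descend 110000100110000010111100 ; hops seen [H0,H6,H0,H0,H3] ; pick H3
  Q 228.226.150.104: descend 111001001110 ; hops seen [H0,H2,H4,H5,H4] ; pick H4
  add 52.72.80.0/26 -> H0 at depth 26
  Q 228.2.114.215: descend 11100100 ; hops seen [H0,H2,H4,H5] ; pick H5
  add 129.237.103.0/24 -> H4 at depth 24
  add 194.96.188.80/28 -> H2 at depth 28
  Q 52.64.0.32: descend 001101000100 ; hops seen [H0,H6] ; pick H6
  add 129.237.103.0/24 -> H0 at depth 24
  - 228.0.0.0/7 clear@7

== LOOKUPS ==
["H3","no-route","no-route","H0","H3","H3","H6","H3","H3","H4","H5","H6"]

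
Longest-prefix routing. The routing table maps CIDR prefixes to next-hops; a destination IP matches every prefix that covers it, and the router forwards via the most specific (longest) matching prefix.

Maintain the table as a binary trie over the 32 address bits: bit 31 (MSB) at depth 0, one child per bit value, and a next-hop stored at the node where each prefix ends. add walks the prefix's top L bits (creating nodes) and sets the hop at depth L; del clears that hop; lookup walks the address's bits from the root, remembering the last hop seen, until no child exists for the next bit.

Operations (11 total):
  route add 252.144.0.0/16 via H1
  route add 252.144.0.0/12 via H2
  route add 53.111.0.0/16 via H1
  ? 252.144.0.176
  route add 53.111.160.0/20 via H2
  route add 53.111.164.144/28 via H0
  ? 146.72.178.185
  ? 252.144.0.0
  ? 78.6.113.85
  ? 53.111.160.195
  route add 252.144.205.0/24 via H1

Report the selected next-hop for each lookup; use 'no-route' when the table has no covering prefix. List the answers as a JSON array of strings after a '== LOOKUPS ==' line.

Process each operation:
  add 252.144.0.0/16 -> H1 at depth 16
  add 252.144.0.0/12 -> H2 at depth 12
  add 53.111.0.0/16 -> H1 at depth 16
  ? 252.144.0.176  path d0:-→d1:-→d2:-→d3:-→d4:-→d5:-→d6:-→d7:-→d8:-→d9:-→d10:-→d11:-→d12:H2→d13:-→d14:-→d15:-→d16:H1  best=H1
  add 53.111.160.0/20 -> H2 at depth 20
  add 53.111.164.144/28 -> H0 at depth 28
  ? 146.72.178.185  path d0:-→d1:-  best=no-route
  ? 252.144.0.0  path d0:-→d1:-→d2:-→d3:-→d4:-→d5:-→d6:-→d7:-→d8:-→d9:-→d10:-→d11:-→d12:H2→d13:-→d14:-→d15:-→d16:H1  best=H1
  ? 78.6.113.85  path d0:-→d1:-  best=no-route
  ? 53.111.160.195  path d0:-→d1:-→d2:-→d3:-→d4:-→d5:-→d6:-→d7:-→d8:-→d9:-→d10:-→d11:-→d12:-→d13:-→d14:-→d15:-→d16:H1→d17:-→d18:-→d19:-→d20:H2→d21:-  best=H2
  add 252.144.205.0/24 -> H1 at depth 24

== LOOKUPS ==
["H1","no-route","H1","no-route","H2"]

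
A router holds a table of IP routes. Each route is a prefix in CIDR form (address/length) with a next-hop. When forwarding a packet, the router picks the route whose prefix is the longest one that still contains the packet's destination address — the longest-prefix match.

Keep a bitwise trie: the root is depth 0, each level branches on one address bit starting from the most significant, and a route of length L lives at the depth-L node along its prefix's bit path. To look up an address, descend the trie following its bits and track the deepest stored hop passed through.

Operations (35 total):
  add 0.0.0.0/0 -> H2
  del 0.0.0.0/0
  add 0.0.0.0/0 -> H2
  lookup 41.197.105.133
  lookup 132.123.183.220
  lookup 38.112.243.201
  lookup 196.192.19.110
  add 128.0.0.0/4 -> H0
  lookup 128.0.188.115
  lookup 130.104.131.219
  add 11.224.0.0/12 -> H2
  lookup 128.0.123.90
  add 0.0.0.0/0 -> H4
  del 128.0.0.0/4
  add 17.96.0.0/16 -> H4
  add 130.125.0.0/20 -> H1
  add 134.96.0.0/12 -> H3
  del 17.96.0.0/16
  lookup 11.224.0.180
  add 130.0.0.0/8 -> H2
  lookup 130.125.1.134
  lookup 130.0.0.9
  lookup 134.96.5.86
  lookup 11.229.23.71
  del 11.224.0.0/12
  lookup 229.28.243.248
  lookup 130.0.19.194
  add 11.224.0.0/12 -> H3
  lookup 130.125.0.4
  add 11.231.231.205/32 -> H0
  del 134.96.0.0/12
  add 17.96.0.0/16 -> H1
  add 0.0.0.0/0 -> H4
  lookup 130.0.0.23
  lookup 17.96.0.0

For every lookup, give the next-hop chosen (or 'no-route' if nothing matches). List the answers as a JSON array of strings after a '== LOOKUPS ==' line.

Process each operation:
  + 0.0.0.0/0 (H2) depth=0
  del 0.0.0.0/0 (clear depth 0)
  + 0.0.0.0/0 (H2) depth=0
  Q 41.197.105.133: descend ε ; hops seen [H2] ; pick H2
  Q 132.123.183.220: descend ε ; hops seen [H2] ; pick H2
  Q 38.112.243.201: descend ε ; hops seen [H2] ; pick H2
  Q 196.192.19.110: descend ε ; hops seen [H2] ; pick H2
  + 128.0.0.0/4 (H0) depth=4
  Q 128.0.188.115: descend 1000 ; hops seen [H2,H0] ; pick H0
  Q 130.104.131.219: descend 1000 ; hops seen [H2,H0] ; pick H0
  + 11.224.0.0/12 (H2) depth=12
  Q 128.0.123.90: descend 1000 ; hops seen [H2,H0] ; pick H0
  + 0.0.0.0/0 (H4) depth=0
  del 128.0.0.0/4 (clear depth 4)
  + 17.96.0.0/16 (H4) depth=16
  + 130.125.0.0/20 (H1) depth=20
  + 134.96.0.0/12 (H3) depth=12
  del 17.96.0.0/16 (clear depth 16)
  Q 11.224.0.180: descend 000010111110 ; hops seen [H4,H2] ; pick H2
  + 130.0.0.0/8 (H2) depth=8
  Q 130.125.1.134: descend 10000010011111010000 ; hops seen [H4,H2,H1] ; pick H1
  Q 130.0.0.9: descend 100000100 ; hops seen [H4,H2] ; pick H2
  Q 134.96.5.86: descend 100001100110 ; hops seen [H4,H3] ; pick H3
  Q 11.229.23.71: descend 000010111110 ; hops seen [H4,H2] ; pick H2
  del 11.224.0.0/12 (clear depth 12)
  Q 229.28.243.248: descend 1 ; hops seen [H4] ; pick H4
  Q 130.0.19.194: descend 100000100 ; hops seen [H4,H2] ; pick H2
  + 11.224.0.0/12 (H3) depth=12
  Q 130.125.0.4: descend 10000010011111010000 ; hops seen [H4,H2,H1] ; pick H1
  + 11.231.231.205/32 (H0) depth=32
  del 134.96.0.0/12 (clear depth 12)
  + 17.96.0.0/16 (H1) depth=16
  + 0.0.0.0/0 (H4) depth=0
  Q 130.0.0.23: descend 100000100 ; hops seen [H4,H2] ; pick H2
  Q 17.96.0.0: descend 0001000101100000 ; hops seen [H4,H1] ; pick H1

== LOOKUPS ==
["H2","H2","H2","H2","H0","H0","H0","H2","H1","H2","H3","H2","H4","H2","H1","H2","H1"]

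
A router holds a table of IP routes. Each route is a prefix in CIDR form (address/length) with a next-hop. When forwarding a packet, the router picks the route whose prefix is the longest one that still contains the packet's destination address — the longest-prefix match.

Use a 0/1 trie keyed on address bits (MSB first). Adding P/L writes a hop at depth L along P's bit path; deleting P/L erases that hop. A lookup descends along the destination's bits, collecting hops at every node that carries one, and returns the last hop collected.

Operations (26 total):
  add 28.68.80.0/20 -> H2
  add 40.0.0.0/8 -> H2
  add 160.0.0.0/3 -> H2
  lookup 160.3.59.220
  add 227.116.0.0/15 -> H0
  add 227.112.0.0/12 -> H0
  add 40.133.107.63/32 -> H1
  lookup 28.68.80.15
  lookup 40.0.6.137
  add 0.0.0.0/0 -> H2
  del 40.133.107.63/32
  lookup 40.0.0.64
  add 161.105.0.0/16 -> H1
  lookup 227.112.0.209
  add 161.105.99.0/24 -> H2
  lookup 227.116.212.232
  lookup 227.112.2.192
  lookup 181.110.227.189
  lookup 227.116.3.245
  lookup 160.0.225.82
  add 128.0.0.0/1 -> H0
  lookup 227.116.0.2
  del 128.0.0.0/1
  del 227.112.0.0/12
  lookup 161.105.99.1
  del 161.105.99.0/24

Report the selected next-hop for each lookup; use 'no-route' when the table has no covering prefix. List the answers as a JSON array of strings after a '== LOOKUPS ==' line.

Trace:
  add 28.68.80.0/20 -> H2 at depth 20
  add 40.0.0.0/8 -> H2 at depth 8
  add 160.0.0.0/3 -> H2 at depth 3
  Q 160.3.59.220: descend 101 ; hops seen [H2] ; pick H2
  add 227.116.0.0/15 -> H0 at depth 15
  add 227.112.0.0/12 -> H0 at depth 12
  add 40.133.107.63/32 -> H1 at depth 32
  Q 28.68.80.15: descend 00011100010001000101 ; hops seen [H2] ; pick H2
  Q 40.0.6.137: descend 00101000 ; hops seen [H2] ; pick H2
  add 0.0.0.0/0 -> H2 at depth 0
  del 40.133.107.63/32 (clear depth 32)
  Q 40.0.0.64: descend 00101000 ; hops seen [H2,H2] ; pick H2
  add 161.105.0.0/16 -> H1 at depth 16
  Q 227.112.0.209: descend 1110001101110 ; hops seen [H2,H0] ; pick H0
  add 161.105.99.0/24 -> H2 at depth 24
  Q 227.116.212.232: descend 111000110111010 ; hops seen [H2,H0,H0] ; pick H0
  Q 227.112.2.192: descend 1110001101110 ; hops seen [H2,H0] ; pick H0
  Q 181.110.227.189: descend 101 ; hops seen [H2,H2] ; pick H2
  Q 227.116.3.245: descend 111000110111010 ; hops seen [H2,H0,H0] ; pick H0
  Q 160.0.225.82: descend 1010000 ; hops seen [H2,H2] ; pick H2
  add 128.0.0.0/1 -> H0 at depth 1
  Q 227.116.0.2: descend 111000110111010 ; hops seen [H2,H0,H0,H0] ; pick H0
  del 128.0.0.0/1 (clear depth 1)
  del 227.112.0.0/12 (clear depth 12)
  Q 161.105.99.1: descend 101000010110100101100011 ; hops seen [H2,H2,H1,H2] ; pick H2
  del 161.105.99.0/24 (clear depth 24)

== LOOKUPS ==
["H2","H2","H2","H2","H0","H0","H0","H2","H0","H2","H0","H2"]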